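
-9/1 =-9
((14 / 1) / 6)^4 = 2401 / 81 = 29.64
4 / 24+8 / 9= 19 / 18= 1.06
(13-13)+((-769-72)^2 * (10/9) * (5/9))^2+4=1250616032428744/6561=190613630914.30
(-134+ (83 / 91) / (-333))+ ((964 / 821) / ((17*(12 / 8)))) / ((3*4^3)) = -151133010971 / 1127837256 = -134.00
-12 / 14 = -6 / 7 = -0.86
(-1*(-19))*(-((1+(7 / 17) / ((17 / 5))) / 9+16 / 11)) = -95380 / 3179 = -30.00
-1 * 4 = -4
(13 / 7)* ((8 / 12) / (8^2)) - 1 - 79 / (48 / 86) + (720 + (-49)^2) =667179 / 224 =2978.48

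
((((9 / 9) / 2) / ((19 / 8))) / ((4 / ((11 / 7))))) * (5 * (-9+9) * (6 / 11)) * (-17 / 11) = 0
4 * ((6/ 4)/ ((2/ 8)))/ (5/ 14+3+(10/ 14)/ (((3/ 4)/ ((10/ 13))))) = 1872/ 319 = 5.87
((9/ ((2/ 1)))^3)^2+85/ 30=1594867/ 192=8306.60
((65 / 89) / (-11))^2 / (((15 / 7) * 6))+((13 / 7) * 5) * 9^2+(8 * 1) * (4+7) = 101458688783 / 120763566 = 840.14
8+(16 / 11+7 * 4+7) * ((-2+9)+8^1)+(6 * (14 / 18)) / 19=555.06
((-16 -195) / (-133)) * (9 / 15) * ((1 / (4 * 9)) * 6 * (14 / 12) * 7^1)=1477 / 1140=1.30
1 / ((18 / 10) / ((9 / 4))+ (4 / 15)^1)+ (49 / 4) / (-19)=0.29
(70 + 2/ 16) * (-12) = -1683/ 2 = -841.50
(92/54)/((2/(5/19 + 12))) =5359/513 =10.45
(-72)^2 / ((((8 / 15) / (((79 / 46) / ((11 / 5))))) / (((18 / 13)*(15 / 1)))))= 157591.67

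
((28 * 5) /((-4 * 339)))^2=1225 /114921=0.01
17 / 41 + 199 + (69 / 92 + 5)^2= 152505 / 656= 232.48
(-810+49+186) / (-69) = 25 / 3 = 8.33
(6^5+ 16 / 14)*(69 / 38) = 14121.65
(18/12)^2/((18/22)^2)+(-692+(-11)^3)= -72707/36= -2019.64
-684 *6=-4104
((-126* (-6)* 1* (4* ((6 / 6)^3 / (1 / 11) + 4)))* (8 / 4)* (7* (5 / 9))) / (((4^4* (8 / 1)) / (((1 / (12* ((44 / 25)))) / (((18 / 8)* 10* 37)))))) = 6125 / 625152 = 0.01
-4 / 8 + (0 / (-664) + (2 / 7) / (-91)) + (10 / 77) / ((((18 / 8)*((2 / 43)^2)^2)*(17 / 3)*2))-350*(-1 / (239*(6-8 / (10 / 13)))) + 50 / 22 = 372268360267 / 341633292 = 1089.67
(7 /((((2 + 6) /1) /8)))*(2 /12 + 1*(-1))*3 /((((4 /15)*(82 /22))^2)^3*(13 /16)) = -706271545546875 /31616693828096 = -22.34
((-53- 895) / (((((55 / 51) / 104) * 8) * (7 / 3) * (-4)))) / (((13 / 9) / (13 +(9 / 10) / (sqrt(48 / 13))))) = 979047 * sqrt(39) / 15400 +4242537 / 385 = 11416.60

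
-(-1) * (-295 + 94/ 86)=-12638/ 43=-293.91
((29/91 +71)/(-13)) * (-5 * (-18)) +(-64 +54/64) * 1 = -21082043/37856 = -556.90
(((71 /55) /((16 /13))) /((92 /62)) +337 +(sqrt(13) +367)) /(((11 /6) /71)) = 426 * sqrt(13) /11 +6076151529 /222640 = 27431.01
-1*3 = -3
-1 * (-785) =785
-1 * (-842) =842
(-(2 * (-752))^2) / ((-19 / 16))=36192256 / 19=1904855.58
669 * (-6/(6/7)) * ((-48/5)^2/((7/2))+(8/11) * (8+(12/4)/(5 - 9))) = -40700622/275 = -148002.26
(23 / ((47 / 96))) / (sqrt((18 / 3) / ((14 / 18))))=368 *sqrt(42) / 141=16.91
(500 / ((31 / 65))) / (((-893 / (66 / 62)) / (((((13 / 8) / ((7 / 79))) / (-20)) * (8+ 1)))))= 495655875 / 48057688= 10.31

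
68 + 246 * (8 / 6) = 396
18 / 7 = 2.57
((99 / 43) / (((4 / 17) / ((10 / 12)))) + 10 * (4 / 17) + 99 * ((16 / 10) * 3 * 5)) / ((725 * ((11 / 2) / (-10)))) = -13956293 / 2331890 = -5.98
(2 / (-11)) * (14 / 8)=-7 / 22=-0.32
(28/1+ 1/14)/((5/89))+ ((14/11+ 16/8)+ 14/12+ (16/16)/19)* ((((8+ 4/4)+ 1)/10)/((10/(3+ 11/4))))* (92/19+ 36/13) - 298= 1199705114/5420415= 221.33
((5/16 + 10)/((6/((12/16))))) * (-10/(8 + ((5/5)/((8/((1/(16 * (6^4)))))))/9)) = -19245600/11943937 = -1.61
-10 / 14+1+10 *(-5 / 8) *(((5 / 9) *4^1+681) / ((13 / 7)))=-579353 / 252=-2299.02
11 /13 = 0.85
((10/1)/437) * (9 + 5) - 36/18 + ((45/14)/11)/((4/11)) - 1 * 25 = -633239/24472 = -25.88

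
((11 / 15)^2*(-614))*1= -74294 / 225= -330.20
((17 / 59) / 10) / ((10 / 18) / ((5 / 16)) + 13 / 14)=0.01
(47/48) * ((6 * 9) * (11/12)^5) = 7569397/221184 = 34.22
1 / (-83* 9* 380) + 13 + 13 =7380359 / 283860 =26.00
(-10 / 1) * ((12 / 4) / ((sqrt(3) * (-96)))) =5 * sqrt(3) / 48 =0.18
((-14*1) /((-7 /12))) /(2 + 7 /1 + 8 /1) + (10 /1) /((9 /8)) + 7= 17.30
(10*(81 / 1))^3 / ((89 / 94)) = 49955454000 / 89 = 561297235.96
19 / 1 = 19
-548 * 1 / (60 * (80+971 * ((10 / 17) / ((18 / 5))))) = -6987 / 182575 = -0.04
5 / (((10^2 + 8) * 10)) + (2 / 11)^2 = 985 / 26136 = 0.04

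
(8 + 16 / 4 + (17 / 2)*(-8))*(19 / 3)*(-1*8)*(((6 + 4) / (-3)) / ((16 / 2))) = -1182.22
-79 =-79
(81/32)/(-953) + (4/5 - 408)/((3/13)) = -807169343/457440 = -1764.54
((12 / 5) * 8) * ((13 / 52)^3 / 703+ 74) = 9988227 / 7030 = 1420.80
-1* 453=-453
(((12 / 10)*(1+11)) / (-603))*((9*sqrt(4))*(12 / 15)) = -576 / 1675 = -0.34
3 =3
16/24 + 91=275/3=91.67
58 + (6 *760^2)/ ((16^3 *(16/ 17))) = 956.97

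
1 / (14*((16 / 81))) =81 / 224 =0.36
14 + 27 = 41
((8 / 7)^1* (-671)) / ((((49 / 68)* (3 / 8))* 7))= -405.41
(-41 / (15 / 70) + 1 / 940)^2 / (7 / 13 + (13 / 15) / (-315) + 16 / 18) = 79476239455977 / 3092812064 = 25697.08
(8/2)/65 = 4/65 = 0.06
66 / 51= 22 / 17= 1.29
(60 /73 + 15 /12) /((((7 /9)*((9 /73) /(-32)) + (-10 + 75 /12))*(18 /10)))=-2200 /7173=-0.31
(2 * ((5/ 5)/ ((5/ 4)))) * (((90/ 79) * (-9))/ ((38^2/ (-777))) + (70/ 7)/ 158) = 254636/ 28519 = 8.93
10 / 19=0.53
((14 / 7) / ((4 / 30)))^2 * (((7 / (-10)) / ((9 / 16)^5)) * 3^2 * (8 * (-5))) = 734003200 / 729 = 1006863.10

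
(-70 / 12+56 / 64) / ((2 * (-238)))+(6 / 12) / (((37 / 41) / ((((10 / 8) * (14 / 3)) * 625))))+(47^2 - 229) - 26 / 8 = 4732151 / 1184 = 3996.75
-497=-497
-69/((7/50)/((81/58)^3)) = -1342.43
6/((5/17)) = 102/5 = 20.40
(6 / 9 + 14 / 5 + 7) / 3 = 157 / 45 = 3.49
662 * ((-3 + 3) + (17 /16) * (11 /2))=61897 /16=3868.56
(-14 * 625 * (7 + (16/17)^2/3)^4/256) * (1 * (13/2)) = -91025595549560546875/144649306296576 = -629284.70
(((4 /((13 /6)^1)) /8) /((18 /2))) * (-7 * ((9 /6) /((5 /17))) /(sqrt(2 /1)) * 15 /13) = -357 * sqrt(2) /676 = -0.75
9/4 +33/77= 75/28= 2.68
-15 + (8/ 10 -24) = -191/ 5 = -38.20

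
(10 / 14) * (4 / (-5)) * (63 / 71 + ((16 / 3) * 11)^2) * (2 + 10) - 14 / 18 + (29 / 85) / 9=-8975722342 / 380205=-23607.59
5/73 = 0.07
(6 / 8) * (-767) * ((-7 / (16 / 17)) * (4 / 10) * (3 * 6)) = 2464371 / 80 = 30804.64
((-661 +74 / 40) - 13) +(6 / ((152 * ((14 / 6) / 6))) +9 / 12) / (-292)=-522074613 / 776720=-672.15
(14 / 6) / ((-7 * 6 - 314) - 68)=-7 / 1272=-0.01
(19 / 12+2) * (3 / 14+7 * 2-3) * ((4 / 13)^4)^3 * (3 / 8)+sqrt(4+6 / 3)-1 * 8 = -1304690997124792 / 163086595857367+sqrt(6) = -5.55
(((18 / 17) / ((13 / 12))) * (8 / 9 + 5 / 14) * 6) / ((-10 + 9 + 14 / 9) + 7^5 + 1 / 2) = 203472 / 468037115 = 0.00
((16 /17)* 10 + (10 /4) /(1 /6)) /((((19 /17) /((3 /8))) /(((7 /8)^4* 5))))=14946225 /622592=24.01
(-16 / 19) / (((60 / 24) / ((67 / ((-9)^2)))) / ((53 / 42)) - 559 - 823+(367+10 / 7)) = 198856 / 238780695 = 0.00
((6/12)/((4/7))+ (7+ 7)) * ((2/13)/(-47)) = -119/2444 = -0.05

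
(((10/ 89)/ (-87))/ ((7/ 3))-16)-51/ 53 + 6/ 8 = -62098399/ 3830204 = -16.21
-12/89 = -0.13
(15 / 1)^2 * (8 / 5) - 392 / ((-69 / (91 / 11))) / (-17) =4609408 / 12903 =357.24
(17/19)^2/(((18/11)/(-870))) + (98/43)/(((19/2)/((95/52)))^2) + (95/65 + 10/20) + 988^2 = 7679076780160/7870161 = 975720.42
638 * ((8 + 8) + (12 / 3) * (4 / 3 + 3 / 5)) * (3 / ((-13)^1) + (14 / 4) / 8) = 3130.29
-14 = -14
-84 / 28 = -3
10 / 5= 2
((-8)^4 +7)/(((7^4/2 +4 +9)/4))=32824/2427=13.52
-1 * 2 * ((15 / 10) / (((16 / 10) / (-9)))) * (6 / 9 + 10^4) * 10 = 3375225 / 2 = 1687612.50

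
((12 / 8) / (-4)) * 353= -1059 / 8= -132.38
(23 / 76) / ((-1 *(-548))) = 23 / 41648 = 0.00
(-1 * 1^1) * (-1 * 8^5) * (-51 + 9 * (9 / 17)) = -25755648 / 17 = -1515038.12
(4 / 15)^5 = 1024 / 759375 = 0.00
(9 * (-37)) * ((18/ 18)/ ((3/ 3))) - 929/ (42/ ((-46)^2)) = -989875/ 21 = -47136.90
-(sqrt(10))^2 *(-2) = 20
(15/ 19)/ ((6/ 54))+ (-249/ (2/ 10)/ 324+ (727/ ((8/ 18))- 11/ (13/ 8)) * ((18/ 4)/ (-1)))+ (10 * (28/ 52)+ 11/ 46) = -8984216551/ 1227096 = -7321.53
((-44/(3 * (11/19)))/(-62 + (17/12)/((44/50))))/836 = 8/15943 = 0.00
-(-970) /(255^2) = 194 /13005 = 0.01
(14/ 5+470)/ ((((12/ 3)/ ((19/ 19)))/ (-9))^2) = 47871/ 20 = 2393.55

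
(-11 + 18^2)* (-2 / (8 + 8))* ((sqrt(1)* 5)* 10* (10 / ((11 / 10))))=-17784.09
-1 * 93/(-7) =93/7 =13.29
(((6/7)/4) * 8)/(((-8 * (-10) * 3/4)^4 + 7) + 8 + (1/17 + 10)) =0.00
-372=-372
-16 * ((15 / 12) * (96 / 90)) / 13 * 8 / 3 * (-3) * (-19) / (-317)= 9728 / 12363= 0.79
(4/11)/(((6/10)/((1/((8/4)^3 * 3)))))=5/198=0.03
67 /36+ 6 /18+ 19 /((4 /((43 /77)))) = 3359 /693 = 4.85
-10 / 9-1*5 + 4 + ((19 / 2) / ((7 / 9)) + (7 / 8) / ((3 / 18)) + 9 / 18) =3995 / 252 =15.85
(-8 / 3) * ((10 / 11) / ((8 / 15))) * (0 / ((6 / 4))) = 0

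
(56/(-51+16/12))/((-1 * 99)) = 56/4917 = 0.01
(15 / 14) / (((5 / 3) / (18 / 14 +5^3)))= 3978 / 49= 81.18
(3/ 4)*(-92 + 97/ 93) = -8459/ 124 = -68.22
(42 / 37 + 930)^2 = 867012.64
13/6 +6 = 8.17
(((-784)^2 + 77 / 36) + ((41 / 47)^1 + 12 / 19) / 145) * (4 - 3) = 2865204376453 / 4661460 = 614658.15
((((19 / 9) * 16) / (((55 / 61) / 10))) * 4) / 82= 18.27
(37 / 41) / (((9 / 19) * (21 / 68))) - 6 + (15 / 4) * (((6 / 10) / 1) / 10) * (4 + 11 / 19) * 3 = 19198001 / 5889240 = 3.26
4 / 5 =0.80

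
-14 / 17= -0.82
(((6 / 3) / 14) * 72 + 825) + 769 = 11230 / 7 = 1604.29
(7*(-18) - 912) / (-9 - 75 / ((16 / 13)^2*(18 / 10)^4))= 75.68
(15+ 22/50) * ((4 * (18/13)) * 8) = 222336/325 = 684.11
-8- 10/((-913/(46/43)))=-313612/39259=-7.99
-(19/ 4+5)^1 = -39/ 4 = -9.75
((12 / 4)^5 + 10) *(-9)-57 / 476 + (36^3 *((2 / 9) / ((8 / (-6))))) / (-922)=-497831361 / 219436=-2268.69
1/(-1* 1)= -1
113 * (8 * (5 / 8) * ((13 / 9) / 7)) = 7345 / 63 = 116.59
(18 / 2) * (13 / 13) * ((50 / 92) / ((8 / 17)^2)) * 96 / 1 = 195075 / 92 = 2120.38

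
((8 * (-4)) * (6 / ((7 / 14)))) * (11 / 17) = -4224 / 17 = -248.47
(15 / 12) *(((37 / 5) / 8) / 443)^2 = 1369 / 251198720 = 0.00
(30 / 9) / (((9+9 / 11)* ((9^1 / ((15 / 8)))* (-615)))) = -55 / 478224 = -0.00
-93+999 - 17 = 889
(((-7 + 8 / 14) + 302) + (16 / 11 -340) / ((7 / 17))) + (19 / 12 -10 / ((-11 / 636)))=53.15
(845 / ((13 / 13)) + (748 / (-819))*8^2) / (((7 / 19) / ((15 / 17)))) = 61197385 / 32487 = 1883.75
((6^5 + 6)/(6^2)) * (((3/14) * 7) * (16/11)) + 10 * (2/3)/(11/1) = 15584/33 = 472.24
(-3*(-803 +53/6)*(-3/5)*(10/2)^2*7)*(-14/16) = 3502275/16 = 218892.19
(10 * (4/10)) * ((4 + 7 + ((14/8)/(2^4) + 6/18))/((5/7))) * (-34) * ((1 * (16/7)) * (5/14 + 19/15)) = -12736009/1575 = -8086.35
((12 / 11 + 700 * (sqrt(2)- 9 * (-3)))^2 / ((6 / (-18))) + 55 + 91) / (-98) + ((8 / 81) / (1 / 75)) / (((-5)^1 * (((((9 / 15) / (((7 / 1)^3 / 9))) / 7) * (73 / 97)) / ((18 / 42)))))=62373600 * sqrt(2) / 77 + 23537385562813 / 2146419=12111464.87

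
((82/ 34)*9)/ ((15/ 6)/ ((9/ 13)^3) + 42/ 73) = 39274146/ 14673397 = 2.68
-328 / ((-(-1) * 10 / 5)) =-164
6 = 6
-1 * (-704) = 704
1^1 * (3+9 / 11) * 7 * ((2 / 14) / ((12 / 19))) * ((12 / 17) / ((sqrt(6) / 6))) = 798 * sqrt(6) / 187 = 10.45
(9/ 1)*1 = 9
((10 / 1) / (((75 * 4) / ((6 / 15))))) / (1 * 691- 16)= 1 / 50625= 0.00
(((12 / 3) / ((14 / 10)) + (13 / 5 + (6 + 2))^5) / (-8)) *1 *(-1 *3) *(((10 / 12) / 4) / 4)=2927430951 / 1120000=2613.78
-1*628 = -628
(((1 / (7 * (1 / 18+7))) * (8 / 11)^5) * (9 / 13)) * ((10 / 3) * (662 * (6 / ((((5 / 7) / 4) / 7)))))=393587195904 / 265895201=1480.23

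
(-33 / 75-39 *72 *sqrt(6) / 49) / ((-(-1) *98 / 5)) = -7020 *sqrt(6) / 2401-11 / 490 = -7.18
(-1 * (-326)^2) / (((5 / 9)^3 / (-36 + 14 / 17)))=46330171992 / 2125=21802433.88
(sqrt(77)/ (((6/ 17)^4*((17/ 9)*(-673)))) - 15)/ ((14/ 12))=-90/ 7 - 4913*sqrt(77)/ 113064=-13.24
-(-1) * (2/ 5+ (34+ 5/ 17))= 2949/ 85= 34.69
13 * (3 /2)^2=117 /4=29.25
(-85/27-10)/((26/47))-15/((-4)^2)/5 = -134533/5616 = -23.96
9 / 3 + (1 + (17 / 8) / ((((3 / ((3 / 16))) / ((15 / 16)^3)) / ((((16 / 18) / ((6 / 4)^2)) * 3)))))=67661 / 16384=4.13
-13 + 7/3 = -32/3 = -10.67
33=33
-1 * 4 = -4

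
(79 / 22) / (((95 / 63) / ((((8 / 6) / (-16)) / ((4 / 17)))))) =-28203 / 33440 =-0.84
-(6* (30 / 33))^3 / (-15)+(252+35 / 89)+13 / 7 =219798938 / 829213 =265.07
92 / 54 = 46 / 27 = 1.70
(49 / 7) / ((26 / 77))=539 / 26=20.73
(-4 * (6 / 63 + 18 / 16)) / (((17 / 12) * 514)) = -205 / 30583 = -0.01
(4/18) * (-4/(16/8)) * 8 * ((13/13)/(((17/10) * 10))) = -32/153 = -0.21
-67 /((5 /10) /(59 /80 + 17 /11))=-134603 /440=-305.92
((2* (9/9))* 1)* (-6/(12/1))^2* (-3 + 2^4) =13/2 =6.50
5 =5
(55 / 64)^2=0.74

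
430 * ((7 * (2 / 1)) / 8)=1505 / 2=752.50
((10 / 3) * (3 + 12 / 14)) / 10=9 / 7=1.29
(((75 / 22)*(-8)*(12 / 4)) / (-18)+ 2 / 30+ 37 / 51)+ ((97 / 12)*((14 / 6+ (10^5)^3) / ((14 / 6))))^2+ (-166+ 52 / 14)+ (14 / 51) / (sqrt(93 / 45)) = 12001275510204137638605440000000.00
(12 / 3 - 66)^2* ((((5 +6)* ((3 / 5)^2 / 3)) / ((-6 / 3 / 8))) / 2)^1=-253704 / 25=-10148.16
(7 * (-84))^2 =345744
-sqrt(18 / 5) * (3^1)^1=-9 * sqrt(10) / 5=-5.69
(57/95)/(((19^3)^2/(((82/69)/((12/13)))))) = 533/32461657890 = 0.00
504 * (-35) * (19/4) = -83790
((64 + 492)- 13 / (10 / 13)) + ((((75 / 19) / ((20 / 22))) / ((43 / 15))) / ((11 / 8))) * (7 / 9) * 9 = 4467447 / 8170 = 546.81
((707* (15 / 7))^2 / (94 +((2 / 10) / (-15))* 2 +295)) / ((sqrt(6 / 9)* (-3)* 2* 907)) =-57380625* sqrt(6) / 105839644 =-1.33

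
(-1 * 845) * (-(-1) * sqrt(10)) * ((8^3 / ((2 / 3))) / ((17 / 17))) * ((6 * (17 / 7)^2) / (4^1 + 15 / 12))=-1500395520 * sqrt(10) / 343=-13832849.08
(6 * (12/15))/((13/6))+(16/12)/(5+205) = 9098/4095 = 2.22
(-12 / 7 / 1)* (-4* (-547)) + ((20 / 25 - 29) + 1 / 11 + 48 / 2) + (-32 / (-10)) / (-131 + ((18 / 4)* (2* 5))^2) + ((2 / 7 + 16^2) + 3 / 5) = -1275382051 / 364595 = -3498.08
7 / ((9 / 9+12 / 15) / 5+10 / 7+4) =1225 / 1013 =1.21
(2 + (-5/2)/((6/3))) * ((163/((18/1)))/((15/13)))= 2119/360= 5.89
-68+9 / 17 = -1147 / 17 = -67.47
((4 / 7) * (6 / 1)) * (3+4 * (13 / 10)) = 984 / 35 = 28.11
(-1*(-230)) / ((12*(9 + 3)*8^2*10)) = 23 / 9216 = 0.00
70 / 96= 35 / 48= 0.73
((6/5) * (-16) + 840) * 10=8208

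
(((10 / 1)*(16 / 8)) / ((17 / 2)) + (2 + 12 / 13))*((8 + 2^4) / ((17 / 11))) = 307824 / 3757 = 81.93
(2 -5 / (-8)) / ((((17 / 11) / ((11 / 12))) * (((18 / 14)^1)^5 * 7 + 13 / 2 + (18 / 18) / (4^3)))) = 4067294 / 81266001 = 0.05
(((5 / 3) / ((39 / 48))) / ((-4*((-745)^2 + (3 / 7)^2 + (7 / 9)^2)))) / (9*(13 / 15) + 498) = -2940 / 1609436807563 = -0.00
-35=-35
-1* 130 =-130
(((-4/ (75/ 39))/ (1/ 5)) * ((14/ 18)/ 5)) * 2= -728/ 225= -3.24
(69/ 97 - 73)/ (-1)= 7012/ 97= 72.29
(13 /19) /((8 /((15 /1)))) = 195 /152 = 1.28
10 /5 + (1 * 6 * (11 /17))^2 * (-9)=-133.65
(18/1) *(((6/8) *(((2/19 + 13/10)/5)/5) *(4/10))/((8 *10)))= 0.00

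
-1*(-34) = 34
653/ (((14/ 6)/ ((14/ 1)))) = 3918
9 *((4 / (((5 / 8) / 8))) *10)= 4608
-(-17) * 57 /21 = 323 /7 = 46.14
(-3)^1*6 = -18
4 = 4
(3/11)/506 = 3/5566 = 0.00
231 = 231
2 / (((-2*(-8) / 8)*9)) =0.11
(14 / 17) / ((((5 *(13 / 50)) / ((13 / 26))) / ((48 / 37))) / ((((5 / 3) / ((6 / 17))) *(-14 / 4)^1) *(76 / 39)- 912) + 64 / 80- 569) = -53026720 / 36586300899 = -0.00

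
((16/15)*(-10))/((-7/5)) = 160/21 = 7.62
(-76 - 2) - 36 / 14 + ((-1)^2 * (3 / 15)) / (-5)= -14107 / 175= -80.61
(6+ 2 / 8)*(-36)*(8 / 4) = -450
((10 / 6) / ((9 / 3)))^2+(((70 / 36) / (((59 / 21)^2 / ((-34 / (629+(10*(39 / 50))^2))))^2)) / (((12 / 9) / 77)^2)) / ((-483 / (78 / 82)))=678617877271067087975 / 2202274796924970461664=0.31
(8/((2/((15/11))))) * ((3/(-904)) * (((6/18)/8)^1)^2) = -5/159104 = -0.00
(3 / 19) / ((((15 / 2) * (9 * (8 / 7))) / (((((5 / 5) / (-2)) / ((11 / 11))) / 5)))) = -7 / 34200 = -0.00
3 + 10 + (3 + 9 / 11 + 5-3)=207 / 11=18.82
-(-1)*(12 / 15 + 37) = 189 / 5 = 37.80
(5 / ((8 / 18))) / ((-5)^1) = -9 / 4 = -2.25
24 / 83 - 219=-18153 / 83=-218.71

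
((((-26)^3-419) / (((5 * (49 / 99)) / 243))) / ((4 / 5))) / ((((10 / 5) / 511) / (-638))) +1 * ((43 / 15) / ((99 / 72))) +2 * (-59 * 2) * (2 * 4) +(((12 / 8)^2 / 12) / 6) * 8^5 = 1663377434576777 / 4620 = 360038405752.55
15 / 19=0.79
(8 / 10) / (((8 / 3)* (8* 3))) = 1 / 80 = 0.01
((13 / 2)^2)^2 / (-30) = -28561 / 480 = -59.50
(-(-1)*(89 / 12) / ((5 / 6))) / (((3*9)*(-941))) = -89 / 254070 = -0.00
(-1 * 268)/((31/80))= -691.61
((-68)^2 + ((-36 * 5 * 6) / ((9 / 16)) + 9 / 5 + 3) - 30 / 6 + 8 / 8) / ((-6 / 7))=-15778 / 5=-3155.60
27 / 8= 3.38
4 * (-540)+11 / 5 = -10789 / 5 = -2157.80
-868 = -868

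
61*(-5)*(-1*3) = 915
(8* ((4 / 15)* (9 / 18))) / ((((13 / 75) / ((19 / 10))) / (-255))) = -38760 / 13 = -2981.54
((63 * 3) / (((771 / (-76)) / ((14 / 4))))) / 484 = -8379 / 62194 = -0.13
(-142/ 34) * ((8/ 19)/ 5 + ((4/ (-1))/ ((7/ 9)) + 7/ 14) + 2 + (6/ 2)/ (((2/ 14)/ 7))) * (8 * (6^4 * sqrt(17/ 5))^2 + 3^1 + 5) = -1557831676915076/ 56525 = -27560047358.07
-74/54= -1.37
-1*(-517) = 517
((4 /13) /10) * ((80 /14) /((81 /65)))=80 /567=0.14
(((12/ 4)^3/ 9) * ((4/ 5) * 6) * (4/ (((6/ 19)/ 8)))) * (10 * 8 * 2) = 233472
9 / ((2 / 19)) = 171 / 2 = 85.50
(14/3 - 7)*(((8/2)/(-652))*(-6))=-0.09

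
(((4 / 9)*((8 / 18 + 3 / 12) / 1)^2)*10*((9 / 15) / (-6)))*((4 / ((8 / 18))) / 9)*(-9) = 625 / 324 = 1.93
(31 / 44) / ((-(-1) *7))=31 / 308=0.10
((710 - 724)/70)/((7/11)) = -11/35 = -0.31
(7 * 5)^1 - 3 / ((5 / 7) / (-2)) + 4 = 237 / 5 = 47.40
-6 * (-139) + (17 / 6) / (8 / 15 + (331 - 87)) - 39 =795.01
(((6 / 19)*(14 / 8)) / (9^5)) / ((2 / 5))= 35 / 1495908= 0.00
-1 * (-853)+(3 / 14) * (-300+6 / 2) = 11051 / 14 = 789.36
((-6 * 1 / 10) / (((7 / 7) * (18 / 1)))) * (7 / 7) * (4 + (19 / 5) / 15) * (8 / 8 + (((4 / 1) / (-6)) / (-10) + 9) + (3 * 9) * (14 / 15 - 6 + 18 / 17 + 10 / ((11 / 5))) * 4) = -5541929 / 573750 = -9.66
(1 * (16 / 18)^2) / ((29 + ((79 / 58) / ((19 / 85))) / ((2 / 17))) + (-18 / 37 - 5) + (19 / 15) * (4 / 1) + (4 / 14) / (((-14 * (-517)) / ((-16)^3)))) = 661073754880 / 67111893942903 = 0.01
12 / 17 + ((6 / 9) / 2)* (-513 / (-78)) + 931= 412783 / 442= 933.90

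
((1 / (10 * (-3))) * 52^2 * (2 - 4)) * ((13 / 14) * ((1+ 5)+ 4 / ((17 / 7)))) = 1280.04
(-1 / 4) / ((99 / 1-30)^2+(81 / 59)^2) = -0.00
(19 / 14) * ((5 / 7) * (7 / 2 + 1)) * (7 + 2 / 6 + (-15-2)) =-8265 / 196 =-42.17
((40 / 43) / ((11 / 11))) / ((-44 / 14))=-140 / 473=-0.30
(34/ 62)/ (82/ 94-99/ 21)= -0.14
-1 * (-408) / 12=34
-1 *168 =-168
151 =151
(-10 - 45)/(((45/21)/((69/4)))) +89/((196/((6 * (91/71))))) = -873245/1988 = -439.26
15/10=3/2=1.50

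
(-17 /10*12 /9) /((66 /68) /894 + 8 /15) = -344488 /81221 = -4.24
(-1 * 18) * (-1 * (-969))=-17442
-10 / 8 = -5 / 4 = -1.25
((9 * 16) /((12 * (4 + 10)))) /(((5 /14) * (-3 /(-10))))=8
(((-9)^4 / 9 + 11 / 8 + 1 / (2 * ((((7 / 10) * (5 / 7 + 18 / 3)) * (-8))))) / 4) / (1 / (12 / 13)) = 102981 / 611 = 168.55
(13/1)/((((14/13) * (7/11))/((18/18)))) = 18.97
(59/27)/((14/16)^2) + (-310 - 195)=-664339/1323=-502.15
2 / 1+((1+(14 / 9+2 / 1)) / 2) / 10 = 401 / 180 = 2.23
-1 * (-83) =83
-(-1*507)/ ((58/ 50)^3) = 7921875/ 24389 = 324.81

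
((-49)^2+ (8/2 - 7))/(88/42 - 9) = -50358/145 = -347.30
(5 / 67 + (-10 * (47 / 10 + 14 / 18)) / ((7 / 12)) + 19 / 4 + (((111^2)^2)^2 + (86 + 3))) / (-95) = -129699385679704732217 / 534660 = -242582923128165.06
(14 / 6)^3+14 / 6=406 / 27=15.04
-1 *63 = -63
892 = 892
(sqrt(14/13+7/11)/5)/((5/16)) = 112 * sqrt(715)/3575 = 0.84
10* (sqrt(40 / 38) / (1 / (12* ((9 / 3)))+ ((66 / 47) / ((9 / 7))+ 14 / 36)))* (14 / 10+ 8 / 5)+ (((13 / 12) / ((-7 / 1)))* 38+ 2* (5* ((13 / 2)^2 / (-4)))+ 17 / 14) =-2647 / 24+ 33840* sqrt(95) / 16169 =-89.89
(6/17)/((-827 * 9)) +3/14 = 0.21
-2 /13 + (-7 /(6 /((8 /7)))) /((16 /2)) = -25 /78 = -0.32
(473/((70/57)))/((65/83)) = 2237763/4550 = 491.82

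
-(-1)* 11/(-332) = -11/332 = -0.03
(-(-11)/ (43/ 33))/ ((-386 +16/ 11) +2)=-3993/ 180944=-0.02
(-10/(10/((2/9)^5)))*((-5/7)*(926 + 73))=5920/15309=0.39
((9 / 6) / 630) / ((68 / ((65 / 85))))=13 / 485520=0.00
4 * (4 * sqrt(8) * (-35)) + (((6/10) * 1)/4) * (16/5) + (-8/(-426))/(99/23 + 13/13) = 157066/324825 - 1120 * sqrt(2) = -1583.44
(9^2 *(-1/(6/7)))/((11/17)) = -146.05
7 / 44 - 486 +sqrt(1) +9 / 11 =-21297 / 44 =-484.02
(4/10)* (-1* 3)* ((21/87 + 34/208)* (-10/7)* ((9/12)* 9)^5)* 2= 52560046341/2702336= 19449.86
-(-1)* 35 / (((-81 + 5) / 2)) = -35 / 38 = -0.92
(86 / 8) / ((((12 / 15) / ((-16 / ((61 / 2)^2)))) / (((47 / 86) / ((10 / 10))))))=-470 / 3721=-0.13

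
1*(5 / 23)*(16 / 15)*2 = 32 / 69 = 0.46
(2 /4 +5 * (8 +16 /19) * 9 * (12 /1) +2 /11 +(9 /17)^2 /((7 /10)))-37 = 4007211737 /845614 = 4738.82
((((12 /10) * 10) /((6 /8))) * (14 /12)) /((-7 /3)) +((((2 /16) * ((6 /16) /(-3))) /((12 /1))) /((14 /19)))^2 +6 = -231210647 /115605504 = -2.00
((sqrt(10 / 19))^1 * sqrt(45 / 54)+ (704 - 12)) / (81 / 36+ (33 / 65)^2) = 84500 * sqrt(57) / 2415717+ 11694800 / 42381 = 276.21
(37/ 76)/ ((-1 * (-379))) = 37/ 28804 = 0.00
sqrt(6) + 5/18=2.73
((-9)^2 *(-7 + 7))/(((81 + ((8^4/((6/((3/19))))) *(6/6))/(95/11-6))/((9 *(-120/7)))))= 0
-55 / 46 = -1.20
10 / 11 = 0.91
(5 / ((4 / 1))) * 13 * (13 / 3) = 845 / 12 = 70.42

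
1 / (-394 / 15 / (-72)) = 540 / 197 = 2.74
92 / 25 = 3.68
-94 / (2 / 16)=-752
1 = 1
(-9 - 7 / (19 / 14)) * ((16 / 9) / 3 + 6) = -47882 / 513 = -93.34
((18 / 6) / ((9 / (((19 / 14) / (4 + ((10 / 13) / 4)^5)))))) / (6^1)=56436536 / 2994303627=0.02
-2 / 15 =-0.13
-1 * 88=-88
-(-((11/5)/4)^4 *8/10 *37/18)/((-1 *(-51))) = 541717/183600000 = 0.00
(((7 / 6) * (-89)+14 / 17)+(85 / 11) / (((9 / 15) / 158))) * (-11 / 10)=-2125.02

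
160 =160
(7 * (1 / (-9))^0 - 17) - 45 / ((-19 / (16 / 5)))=-2.42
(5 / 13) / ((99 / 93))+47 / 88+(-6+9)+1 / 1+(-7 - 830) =-2855783 / 3432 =-832.10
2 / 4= 1 / 2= 0.50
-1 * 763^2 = -582169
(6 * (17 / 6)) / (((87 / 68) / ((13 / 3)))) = 15028 / 261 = 57.58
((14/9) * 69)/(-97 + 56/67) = -21574/19329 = -1.12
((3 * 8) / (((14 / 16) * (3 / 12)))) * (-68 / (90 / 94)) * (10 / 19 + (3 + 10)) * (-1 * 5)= 210271232 / 399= 526995.57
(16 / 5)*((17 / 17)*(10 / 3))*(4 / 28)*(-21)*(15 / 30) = -16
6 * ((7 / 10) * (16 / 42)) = 8 / 5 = 1.60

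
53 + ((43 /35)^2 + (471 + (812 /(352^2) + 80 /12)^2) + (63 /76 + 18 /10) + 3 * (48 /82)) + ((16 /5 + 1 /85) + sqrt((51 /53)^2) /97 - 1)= 576.65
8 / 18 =4 / 9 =0.44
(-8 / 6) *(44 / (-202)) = 88 / 303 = 0.29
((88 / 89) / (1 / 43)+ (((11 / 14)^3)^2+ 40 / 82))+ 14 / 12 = 3660251469083 / 82425830592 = 44.41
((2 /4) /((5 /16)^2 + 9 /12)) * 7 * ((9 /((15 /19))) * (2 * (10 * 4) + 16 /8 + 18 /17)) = 10301952 /2635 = 3909.66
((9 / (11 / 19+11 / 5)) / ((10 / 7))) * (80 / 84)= 95 / 44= 2.16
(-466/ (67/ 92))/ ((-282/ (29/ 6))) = 310822/ 28341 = 10.97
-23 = -23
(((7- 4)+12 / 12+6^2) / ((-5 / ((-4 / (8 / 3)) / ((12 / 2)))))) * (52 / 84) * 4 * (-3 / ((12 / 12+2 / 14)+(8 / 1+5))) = -104 / 99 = -1.05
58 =58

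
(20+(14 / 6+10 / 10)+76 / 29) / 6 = 1129 / 261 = 4.33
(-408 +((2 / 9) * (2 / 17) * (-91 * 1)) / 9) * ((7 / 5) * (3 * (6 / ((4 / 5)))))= -1967630 / 153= -12860.33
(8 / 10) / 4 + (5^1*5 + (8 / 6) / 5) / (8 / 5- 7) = -1814 / 405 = -4.48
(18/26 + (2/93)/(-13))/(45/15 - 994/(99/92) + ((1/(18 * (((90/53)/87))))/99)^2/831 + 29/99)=-661034541222000/880951556097071693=-0.00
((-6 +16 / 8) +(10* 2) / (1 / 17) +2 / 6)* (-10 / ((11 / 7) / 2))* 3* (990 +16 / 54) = -3777009880 / 297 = -12717204.98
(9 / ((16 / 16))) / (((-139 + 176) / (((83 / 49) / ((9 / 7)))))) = 83 / 259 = 0.32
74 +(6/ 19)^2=26750/ 361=74.10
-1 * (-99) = 99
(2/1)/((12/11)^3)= 1.54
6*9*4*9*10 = 19440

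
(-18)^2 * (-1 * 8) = -2592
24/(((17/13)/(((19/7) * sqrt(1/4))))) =2964/119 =24.91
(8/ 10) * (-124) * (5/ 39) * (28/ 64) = -217/ 39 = -5.56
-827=-827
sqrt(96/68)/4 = sqrt(102)/34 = 0.30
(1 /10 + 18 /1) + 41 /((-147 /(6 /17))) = 149953 /8330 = 18.00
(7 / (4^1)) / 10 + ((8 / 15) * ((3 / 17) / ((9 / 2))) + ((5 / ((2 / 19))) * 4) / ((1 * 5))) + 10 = 294959 / 6120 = 48.20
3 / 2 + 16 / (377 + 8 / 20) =5821 / 3774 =1.54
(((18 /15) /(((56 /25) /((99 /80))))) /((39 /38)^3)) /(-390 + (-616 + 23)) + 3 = 362745919 /120940456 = 3.00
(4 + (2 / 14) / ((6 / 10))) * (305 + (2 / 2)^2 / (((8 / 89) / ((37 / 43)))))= 458617 / 344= 1333.19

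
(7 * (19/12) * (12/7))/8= 19/8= 2.38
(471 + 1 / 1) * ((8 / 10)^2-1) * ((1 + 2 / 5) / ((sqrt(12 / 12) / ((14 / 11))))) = -416304 / 1375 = -302.77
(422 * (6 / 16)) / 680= 633 / 2720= 0.23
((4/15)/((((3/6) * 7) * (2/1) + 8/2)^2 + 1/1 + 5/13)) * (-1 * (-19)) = 988/23865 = 0.04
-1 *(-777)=777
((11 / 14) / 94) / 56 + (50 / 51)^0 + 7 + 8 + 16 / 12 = 17.33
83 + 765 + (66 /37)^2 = 1165268 /1369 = 851.18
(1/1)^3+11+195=207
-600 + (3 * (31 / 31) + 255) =-342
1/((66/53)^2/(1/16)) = 2809/69696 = 0.04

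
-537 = -537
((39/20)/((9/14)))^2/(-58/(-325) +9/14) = 753571/67266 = 11.20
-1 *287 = -287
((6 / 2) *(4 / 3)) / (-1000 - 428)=-1 / 357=-0.00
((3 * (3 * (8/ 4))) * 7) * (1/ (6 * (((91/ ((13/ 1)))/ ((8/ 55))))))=24/ 55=0.44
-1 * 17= -17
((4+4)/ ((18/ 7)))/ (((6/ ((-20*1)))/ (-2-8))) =2800/ 27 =103.70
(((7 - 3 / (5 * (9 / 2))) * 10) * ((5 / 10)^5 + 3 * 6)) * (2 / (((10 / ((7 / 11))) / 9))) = 1248051 / 880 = 1418.24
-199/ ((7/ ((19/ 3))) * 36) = -5.00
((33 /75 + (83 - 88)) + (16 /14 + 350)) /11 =60652 /1925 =31.51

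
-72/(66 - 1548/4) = 24/107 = 0.22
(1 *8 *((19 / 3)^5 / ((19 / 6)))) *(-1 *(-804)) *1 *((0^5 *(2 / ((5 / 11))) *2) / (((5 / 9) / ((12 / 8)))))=0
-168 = -168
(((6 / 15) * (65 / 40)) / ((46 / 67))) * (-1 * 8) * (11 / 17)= -4.90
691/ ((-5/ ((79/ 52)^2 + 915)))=-1713957091/ 13520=-126771.97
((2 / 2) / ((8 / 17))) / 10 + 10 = 817 / 80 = 10.21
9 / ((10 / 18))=81 / 5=16.20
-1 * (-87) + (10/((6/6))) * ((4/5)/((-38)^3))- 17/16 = 9431109/109744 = 85.94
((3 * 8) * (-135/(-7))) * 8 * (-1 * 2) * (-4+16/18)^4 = -56197120/81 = -693791.60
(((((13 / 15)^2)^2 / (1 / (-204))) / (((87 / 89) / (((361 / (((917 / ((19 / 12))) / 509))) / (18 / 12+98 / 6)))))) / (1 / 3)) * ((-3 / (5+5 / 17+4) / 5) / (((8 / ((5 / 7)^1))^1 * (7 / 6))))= 2564719322809111 / 82610556157500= 31.05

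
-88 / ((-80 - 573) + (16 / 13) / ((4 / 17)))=1144 / 8421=0.14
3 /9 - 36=-107 /3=-35.67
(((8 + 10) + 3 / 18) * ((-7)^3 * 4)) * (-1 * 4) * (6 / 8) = 74774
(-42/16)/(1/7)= -147/8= -18.38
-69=-69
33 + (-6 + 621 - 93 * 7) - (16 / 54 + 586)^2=-250591087 / 729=-343746.35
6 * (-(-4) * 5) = 120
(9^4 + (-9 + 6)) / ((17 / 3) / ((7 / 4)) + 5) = 137718 / 173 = 796.06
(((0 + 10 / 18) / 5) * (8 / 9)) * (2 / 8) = 2 / 81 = 0.02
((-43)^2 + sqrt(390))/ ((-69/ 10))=-18490/ 69 - 10 *sqrt(390)/ 69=-270.83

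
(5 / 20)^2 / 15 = 1 / 240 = 0.00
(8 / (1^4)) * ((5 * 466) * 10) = 186400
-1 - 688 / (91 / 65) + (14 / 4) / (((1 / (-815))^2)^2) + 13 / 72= 778267716254407 / 504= 1544181976695.25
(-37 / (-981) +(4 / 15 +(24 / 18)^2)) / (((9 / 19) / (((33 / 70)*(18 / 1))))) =304931 / 8175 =37.30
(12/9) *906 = 1208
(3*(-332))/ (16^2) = -249/ 64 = -3.89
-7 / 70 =-1 / 10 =-0.10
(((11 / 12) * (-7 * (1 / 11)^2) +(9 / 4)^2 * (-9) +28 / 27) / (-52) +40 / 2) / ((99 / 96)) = 20.23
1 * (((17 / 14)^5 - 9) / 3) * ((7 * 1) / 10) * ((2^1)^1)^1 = -3420559 / 1152480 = -2.97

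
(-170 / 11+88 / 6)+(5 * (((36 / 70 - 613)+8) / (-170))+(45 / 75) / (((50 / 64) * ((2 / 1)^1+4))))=16806689 / 981750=17.12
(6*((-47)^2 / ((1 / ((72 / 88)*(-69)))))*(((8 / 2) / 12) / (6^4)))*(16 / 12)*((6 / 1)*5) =-7698.03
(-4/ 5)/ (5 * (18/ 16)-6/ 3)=-32/ 145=-0.22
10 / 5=2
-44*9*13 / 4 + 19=-1268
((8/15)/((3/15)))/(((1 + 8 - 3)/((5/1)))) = 20/9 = 2.22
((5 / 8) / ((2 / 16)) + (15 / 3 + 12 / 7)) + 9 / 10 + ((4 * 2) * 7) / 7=1443 / 70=20.61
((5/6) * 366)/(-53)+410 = 21425/53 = 404.25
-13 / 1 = -13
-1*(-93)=93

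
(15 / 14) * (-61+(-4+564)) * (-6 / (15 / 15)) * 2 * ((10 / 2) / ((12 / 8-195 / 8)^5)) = 0.01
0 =0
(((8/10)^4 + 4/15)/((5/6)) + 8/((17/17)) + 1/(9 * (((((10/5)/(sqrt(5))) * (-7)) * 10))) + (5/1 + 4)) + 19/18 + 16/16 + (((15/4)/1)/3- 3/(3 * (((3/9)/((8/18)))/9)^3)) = -192024329/112500- sqrt(5)/1260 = -1706.88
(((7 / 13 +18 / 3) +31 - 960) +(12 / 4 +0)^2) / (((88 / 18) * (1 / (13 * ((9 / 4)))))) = -961875 / 176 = -5465.20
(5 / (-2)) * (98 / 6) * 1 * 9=-735 / 2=-367.50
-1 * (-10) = 10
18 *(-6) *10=-1080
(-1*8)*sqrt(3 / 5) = -8*sqrt(15) / 5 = -6.20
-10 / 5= -2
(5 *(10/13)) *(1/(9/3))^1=50/39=1.28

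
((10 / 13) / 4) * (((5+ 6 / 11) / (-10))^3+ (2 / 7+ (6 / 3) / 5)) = 0.10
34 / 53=0.64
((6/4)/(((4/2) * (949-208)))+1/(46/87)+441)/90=2012857/409032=4.92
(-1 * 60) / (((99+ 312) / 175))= -3500 / 137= -25.55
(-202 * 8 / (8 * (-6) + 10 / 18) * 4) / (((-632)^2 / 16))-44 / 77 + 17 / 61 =-0.29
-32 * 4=-128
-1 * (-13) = 13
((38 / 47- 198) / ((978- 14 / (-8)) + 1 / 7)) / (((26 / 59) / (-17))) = 130141256 / 16764007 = 7.76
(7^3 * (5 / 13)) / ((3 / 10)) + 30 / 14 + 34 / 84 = 80497 / 182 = 442.29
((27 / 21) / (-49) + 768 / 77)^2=1408726089 / 14235529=98.96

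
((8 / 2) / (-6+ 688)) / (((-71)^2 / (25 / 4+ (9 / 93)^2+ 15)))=1151 / 46533542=0.00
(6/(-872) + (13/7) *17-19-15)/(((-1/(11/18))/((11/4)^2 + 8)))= 6786329/292992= 23.16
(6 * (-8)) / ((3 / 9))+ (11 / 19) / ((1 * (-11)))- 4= -2813 / 19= -148.05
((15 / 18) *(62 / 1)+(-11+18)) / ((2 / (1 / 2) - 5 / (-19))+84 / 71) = 237424 / 22041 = 10.77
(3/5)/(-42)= -1/70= -0.01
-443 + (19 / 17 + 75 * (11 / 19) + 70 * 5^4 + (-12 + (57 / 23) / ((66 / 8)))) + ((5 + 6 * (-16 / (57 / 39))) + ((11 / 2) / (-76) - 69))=28248677865 / 653752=43210.08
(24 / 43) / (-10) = -12 / 215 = -0.06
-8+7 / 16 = -121 / 16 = -7.56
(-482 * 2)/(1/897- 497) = 1.94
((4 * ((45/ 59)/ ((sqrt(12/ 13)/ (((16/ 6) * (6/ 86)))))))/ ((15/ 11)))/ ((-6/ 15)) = -440 * sqrt(39)/ 2537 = -1.08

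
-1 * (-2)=2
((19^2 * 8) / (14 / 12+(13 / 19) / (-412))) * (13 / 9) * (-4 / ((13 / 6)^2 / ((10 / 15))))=-723432448 / 355667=-2034.02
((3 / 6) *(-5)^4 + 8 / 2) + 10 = 653 / 2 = 326.50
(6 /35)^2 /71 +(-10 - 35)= -3913839 /86975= -45.00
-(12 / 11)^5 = -248832 / 161051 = -1.55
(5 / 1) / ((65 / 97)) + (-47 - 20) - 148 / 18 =-7928 / 117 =-67.76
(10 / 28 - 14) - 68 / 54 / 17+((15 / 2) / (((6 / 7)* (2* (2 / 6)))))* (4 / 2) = 9475 / 756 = 12.53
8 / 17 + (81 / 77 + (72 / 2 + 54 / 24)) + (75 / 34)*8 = 300649 / 5236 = 57.42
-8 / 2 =-4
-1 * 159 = -159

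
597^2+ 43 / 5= 1782088 / 5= 356417.60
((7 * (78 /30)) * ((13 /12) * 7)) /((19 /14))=57967 /570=101.70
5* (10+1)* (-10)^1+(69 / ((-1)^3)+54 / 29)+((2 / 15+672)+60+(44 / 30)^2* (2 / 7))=5280487 / 45675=115.61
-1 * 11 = -11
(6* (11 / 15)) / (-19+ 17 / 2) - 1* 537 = -56429 / 105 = -537.42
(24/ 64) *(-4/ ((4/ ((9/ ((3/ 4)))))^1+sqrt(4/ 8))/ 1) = 9/ 7 - 27 *sqrt(2)/ 14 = -1.44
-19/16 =-1.19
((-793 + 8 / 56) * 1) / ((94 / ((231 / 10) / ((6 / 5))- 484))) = 5158725 / 1316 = 3920.00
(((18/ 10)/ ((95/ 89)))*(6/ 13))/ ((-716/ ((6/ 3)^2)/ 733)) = -3522798/ 1105325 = -3.19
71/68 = 1.04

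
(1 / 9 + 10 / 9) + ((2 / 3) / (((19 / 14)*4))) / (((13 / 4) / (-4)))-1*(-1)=2.07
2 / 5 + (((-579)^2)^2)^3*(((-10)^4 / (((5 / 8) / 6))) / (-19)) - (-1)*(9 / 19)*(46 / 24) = -2725486237867591423727018002858446719503 / 380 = -7172332204914714272965837000000000000.00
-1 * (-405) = 405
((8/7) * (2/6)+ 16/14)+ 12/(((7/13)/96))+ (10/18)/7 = 2141.03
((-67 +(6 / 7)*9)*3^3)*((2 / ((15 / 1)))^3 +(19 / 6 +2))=-2895953 / 350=-8274.15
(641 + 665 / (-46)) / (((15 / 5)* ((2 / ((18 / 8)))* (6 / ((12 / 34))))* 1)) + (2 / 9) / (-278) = 108158957 / 7826256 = 13.82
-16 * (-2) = 32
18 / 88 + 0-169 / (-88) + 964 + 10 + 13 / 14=54715 / 56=977.05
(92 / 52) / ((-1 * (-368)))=1 / 208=0.00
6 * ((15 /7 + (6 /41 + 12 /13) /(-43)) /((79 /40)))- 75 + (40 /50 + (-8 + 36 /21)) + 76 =123489643 /63371035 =1.95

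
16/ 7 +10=12.29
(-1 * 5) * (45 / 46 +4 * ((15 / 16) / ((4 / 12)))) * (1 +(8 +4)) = -794.84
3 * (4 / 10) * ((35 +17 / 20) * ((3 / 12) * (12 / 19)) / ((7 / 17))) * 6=329103 / 3325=98.98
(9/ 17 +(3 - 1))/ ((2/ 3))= 129/ 34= 3.79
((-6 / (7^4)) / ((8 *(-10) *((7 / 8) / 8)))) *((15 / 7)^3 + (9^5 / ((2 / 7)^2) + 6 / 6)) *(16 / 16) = 1190941698 / 5764801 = 206.59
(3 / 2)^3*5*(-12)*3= -1215 / 2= -607.50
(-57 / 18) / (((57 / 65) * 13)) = -5 / 18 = -0.28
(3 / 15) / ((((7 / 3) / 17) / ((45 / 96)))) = 153 / 224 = 0.68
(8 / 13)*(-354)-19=-3079 / 13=-236.85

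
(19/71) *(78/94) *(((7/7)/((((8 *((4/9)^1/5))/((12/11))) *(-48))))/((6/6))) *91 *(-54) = 81928665/2349248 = 34.87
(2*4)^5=32768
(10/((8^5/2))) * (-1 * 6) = -15/4096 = -0.00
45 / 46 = 0.98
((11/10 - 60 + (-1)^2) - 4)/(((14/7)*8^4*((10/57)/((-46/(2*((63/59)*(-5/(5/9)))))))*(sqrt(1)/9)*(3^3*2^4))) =-15959677/7431782400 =-0.00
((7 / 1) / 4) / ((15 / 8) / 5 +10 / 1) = 14 / 83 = 0.17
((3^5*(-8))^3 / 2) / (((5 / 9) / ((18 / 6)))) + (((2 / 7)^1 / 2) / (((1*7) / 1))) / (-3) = -14579407842053 / 735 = -19835929036.81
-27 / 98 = -0.28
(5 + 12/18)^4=83521/81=1031.12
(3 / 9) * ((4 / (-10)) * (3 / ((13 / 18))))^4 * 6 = 15.24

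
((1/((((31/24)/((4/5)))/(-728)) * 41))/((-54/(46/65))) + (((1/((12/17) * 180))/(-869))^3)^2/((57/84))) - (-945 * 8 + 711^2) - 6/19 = -6920256707644963088811748826473242543160120453/13897181349514326470538467006152704000000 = -497961.17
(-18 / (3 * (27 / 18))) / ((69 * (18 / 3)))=-2 / 207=-0.01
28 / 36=7 / 9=0.78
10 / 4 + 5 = 7.50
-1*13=-13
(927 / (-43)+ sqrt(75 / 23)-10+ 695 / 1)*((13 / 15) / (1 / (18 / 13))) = 6*sqrt(69) / 23+ 171168 / 215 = 798.30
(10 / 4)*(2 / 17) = 5 / 17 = 0.29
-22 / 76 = -11 / 38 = -0.29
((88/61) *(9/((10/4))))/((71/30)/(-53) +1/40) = -2014848/7625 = -264.24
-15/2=-7.50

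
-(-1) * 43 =43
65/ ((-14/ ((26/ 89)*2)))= -1690/ 623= -2.71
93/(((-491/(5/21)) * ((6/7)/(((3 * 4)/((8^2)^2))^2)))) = -465/1029701632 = -0.00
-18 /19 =-0.95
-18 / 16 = -9 / 8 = -1.12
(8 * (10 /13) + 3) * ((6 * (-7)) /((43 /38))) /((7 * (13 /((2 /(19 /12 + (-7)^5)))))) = 651168 /1465499555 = 0.00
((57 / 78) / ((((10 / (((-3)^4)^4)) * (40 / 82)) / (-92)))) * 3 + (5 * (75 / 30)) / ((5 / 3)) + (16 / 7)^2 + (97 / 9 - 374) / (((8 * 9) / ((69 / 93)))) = -569376331778073613 / 319901400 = -1779849452.92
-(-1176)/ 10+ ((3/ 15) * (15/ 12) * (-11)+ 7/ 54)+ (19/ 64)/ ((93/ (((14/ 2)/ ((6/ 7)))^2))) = 13712519/ 119040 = 115.19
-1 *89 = -89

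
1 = 1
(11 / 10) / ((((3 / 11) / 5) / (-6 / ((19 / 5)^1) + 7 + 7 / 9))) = 64130 / 513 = 125.01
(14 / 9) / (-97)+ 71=61969 / 873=70.98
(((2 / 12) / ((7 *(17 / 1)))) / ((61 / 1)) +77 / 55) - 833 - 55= -193074877 / 217770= -886.60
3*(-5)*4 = -60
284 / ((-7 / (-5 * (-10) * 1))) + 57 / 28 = -56743 / 28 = -2026.54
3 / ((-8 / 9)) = -27 / 8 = -3.38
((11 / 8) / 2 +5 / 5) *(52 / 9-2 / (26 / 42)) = 447 / 104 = 4.30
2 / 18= 1 / 9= 0.11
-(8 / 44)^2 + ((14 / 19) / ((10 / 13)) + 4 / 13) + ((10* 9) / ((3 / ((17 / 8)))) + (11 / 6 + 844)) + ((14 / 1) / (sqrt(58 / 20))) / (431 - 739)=1633293221 / 1793220 - sqrt(290) / 638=910.79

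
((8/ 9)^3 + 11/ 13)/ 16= 14675/ 151632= 0.10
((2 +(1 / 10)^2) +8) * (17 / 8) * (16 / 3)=17017 / 150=113.45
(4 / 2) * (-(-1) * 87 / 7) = 24.86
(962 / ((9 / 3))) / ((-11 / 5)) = -4810 / 33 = -145.76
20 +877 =897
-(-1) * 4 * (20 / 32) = 5 / 2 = 2.50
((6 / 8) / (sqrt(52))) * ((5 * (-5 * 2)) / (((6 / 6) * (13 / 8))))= -150 * sqrt(13) / 169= -3.20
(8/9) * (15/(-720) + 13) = 11.54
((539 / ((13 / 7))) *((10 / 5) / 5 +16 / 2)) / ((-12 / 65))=-26411 / 2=-13205.50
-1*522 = -522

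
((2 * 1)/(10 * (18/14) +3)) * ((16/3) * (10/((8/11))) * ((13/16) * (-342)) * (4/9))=-380380/333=-1142.28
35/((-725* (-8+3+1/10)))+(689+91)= 158342/203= 780.01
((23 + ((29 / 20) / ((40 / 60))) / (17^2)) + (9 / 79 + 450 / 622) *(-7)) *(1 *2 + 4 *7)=14609085429 / 28401764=514.37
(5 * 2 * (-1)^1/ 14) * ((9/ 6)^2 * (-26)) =585/ 14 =41.79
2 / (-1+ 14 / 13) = 26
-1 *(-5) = 5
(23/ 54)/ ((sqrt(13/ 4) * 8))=23 * sqrt(13)/ 2808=0.03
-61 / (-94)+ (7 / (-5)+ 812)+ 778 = 746947 / 470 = 1589.25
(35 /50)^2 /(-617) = -49 /61700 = -0.00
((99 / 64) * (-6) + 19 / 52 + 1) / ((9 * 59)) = -3293 / 220896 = -0.01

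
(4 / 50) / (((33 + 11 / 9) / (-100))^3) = -911250 / 456533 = -2.00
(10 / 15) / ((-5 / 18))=-12 / 5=-2.40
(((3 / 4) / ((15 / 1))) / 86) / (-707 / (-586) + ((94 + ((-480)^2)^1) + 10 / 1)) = 293 / 116165403860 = 0.00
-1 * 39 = -39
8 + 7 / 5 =47 / 5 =9.40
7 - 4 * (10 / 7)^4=-23193 / 2401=-9.66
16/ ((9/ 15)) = 80/ 3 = 26.67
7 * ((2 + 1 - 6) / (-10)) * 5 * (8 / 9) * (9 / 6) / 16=7 / 8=0.88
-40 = -40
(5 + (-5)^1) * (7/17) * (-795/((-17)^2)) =0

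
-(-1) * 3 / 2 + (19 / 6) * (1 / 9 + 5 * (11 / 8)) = 10205 / 432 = 23.62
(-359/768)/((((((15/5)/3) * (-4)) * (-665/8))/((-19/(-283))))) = -359/3803520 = -0.00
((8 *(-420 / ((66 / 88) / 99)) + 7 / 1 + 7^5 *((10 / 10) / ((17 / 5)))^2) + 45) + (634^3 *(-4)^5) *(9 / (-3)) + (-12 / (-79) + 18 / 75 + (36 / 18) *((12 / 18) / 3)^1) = 4021575180638746399 / 5136975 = 782868357474.73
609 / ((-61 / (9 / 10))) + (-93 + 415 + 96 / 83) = 15906497 / 50630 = 314.17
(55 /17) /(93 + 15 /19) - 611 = -1682599 /2754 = -610.97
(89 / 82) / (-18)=-89 / 1476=-0.06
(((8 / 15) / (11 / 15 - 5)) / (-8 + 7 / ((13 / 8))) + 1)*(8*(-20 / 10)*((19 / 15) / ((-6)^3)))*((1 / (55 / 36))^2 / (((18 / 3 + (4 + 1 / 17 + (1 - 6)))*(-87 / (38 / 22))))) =-2436389 / 14937813000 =-0.00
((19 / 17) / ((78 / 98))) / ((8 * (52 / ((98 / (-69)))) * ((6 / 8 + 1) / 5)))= -32585 / 2378844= -0.01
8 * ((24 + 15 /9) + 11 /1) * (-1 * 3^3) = -7920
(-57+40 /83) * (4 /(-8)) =4691 /166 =28.26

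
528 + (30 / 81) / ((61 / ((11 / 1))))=869726 / 1647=528.07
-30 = -30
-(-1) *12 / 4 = 3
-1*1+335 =334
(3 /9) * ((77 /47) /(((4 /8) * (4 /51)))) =1309 /94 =13.93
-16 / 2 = -8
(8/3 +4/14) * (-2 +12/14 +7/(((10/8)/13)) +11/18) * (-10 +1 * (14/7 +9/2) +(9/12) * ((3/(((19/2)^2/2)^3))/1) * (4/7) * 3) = -3253585938118879/4356919039410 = -746.76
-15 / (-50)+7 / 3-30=-821 / 30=-27.37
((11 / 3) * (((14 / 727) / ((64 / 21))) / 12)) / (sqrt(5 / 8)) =539 * sqrt(10) / 697920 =0.00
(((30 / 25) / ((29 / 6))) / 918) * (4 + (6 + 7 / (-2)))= 13 / 7395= 0.00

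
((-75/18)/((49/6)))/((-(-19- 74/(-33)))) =-825/27097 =-0.03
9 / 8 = 1.12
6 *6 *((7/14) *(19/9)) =38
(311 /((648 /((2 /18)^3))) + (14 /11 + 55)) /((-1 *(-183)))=292414069 /950925096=0.31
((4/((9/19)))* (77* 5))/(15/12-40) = -23408/279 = -83.90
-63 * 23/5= -1449/5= -289.80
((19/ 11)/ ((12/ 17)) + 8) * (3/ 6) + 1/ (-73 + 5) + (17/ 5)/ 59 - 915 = -1204450889/ 1323960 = -909.73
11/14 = 0.79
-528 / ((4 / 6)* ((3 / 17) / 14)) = -62832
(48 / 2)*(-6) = -144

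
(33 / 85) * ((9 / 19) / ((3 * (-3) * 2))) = -0.01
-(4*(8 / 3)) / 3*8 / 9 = -256 / 81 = -3.16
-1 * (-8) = 8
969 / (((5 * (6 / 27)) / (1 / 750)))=2907 / 2500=1.16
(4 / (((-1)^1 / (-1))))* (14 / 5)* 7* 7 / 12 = 686 / 15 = 45.73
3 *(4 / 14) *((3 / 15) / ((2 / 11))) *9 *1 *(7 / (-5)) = -297 / 25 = -11.88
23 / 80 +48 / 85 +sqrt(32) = 1159 / 1360 +4 * sqrt(2) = 6.51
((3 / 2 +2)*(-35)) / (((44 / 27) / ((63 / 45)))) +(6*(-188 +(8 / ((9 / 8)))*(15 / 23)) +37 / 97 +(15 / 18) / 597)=-423716701657 / 351623448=-1205.03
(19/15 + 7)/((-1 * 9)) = -124/135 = -0.92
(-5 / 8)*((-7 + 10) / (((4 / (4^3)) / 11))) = -330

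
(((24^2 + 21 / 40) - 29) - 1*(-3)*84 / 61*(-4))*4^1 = 2124.00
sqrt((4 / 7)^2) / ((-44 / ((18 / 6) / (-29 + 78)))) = -3 / 3773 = -0.00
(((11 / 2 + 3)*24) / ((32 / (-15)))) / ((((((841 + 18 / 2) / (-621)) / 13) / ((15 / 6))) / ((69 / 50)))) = 3133.33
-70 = -70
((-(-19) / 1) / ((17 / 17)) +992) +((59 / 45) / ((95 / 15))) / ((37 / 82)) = 10665833 / 10545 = 1011.46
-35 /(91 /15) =-75 /13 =-5.77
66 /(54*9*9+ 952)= 33 /2663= 0.01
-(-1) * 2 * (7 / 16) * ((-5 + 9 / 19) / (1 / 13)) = -3913 / 76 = -51.49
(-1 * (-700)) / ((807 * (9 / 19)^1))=13300 / 7263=1.83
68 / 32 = 17 / 8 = 2.12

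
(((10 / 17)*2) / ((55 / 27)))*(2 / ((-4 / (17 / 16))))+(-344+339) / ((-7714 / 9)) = -102159 / 339416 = -0.30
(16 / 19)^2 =256 / 361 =0.71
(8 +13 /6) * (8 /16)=61 /12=5.08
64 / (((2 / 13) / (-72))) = -29952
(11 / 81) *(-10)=-110 / 81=-1.36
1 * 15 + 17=32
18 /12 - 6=-9 /2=-4.50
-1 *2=-2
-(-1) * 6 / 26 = 3 / 13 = 0.23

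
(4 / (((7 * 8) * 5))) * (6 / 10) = 3 / 350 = 0.01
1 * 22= 22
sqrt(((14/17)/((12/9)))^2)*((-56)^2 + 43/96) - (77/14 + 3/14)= 1931.50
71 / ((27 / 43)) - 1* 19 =2540 / 27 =94.07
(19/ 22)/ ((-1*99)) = -19/ 2178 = -0.01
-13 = -13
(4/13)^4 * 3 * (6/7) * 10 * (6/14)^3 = 1244160/68574961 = 0.02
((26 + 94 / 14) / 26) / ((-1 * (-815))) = 0.00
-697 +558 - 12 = -151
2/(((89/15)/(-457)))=-13710/89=-154.04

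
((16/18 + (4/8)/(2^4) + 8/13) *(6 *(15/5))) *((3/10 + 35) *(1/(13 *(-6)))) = -2029397/162240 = -12.51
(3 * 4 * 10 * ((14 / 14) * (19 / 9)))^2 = 577600 / 9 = 64177.78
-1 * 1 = -1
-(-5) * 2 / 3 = 10 / 3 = 3.33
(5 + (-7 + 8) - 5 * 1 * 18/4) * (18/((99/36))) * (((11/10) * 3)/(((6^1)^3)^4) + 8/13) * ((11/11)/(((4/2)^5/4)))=-58047529103/6987202560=-8.31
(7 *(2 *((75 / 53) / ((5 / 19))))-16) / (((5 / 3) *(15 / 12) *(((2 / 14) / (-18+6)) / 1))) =-3167136 / 1325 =-2390.29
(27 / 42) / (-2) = -9 / 28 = -0.32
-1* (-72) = 72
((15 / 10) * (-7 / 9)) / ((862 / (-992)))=1.34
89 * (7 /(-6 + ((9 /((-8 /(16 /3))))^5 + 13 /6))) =-3738 /46679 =-0.08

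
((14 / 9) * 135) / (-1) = -210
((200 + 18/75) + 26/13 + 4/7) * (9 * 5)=319428/35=9126.51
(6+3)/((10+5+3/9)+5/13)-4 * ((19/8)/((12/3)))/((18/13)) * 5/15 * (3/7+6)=-639119/205968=-3.10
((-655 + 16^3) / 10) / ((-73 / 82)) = -386.52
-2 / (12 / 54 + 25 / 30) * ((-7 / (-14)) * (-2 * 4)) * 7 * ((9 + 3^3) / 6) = 6048 / 19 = 318.32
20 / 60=1 / 3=0.33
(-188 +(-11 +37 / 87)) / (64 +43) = -17276 / 9309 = -1.86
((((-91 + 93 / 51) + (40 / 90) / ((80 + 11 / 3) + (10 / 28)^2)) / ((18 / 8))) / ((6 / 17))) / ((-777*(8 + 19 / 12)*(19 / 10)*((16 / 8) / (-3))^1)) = -94345760 / 7924698369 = -0.01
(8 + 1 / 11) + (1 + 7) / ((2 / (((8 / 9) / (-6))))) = 2227 / 297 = 7.50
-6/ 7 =-0.86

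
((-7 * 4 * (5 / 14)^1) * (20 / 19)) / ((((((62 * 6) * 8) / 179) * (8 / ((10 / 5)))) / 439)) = -69.49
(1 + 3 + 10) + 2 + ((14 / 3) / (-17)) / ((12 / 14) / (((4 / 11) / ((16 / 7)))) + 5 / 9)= 710854 / 44557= 15.95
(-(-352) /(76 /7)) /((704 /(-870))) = -3045 /76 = -40.07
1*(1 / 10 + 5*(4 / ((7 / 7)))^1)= 201 / 10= 20.10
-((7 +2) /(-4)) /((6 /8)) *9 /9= 3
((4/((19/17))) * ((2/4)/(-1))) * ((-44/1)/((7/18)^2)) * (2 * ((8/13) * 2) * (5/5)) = 15510528/12103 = 1281.54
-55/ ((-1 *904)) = 55/ 904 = 0.06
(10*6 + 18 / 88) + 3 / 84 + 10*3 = 13897 / 154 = 90.24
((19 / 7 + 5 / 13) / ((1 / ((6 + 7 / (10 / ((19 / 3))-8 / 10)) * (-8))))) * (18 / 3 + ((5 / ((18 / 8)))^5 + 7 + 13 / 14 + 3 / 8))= -11805768232627 / 463908627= -25448.48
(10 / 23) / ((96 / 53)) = 265 / 1104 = 0.24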